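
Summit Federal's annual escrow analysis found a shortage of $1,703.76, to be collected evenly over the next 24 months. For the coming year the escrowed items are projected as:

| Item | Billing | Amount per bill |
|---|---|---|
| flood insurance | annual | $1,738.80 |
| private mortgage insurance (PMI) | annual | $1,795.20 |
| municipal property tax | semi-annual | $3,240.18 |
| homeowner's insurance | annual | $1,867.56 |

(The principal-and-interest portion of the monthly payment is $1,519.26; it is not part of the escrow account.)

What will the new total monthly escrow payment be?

$1,061.15

Flood insurance = $1,738.80/yr
Private mortgage insurance (PMI) = $1,795.20/yr
Municipal property tax = $3,240.18 × 2 = $6,480.36/yr
Homeowner's insurance = $1,867.56/yr
Yearly total = $11,881.92
Base monthly escrow = $11,881.92 / 12 = $990.16
Shortage per month = $1,703.76 / 24 = $70.99
Adjusted monthly = $990.16 + $70.99 = $1,061.15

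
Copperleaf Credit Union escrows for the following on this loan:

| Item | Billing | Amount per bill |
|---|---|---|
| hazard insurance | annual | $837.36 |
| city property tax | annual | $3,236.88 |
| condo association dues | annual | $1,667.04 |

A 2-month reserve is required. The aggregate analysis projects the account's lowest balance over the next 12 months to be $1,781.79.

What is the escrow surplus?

$824.91

Hazard insurance — $837.36/yr
City property tax — $3,236.88/yr
Condo association dues — $1,667.04/yr
Annual escrow total = $837.36 + $3,236.88 + $1,667.04 = $5,741.28
Monthly escrow = $5,741.28 ÷ 12 = $478.44
Required reserve = 2 × $478.44 = $956.88
Surplus = $1,781.79 − $956.88 = $824.91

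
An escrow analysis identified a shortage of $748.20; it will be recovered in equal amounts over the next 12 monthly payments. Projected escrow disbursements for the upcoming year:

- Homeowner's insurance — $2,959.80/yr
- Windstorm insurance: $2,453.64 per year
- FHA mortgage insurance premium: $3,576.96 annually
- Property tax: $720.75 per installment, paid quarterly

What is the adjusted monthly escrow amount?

Homeowner's insurance = $2,959.80
Windstorm insurance = $2,453.64
FHA mortgage insurance premium = $3,576.96
Property tax = $720.75 × 4 = $2,883.00
Combined annual = $2,959.80 + $2,453.64 + $3,576.96 + $2,883.00 = $11,873.40
Per month = $11,873.40 ÷ 12 = $989.45
Shortage per month = $748.20 ÷ 12 = $62.35
New monthly escrow = $989.45 + $62.35 = $1,051.80

$1,051.80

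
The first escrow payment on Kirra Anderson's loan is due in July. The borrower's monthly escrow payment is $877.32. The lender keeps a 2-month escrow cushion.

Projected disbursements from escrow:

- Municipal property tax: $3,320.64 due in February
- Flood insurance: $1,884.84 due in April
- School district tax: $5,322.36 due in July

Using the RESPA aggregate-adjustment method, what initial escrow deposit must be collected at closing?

Cushion = 2 × $877.32 = $1,754.64
Trial balance (start $0, +$877.32 each month, − disbursements):
  Jul: +$877.32 − $5,322.36 → -$4,445.04
  Aug: +$877.32 → -$3,567.72
  Sep: +$877.32 → -$2,690.40
  Oct: +$877.32 → -$1,813.08
  Nov: +$877.32 → -$935.76
  Dec: +$877.32 → -$58.44
  Jan: +$877.32 → $818.88
  Feb: +$877.32 − $3,320.64 → -$1,624.44
  Mar: +$877.32 → -$747.12
  Apr: +$877.32 − $1,884.84 → -$1,754.64
  May: +$877.32 → -$877.32
  Jun: +$877.32 → $0.00
Lowest trial balance = -$4,445.04 (Jul)
Initial deposit = cushion − low point = $1,754.64 − (-$4,445.04) = $6,199.68

$6,199.68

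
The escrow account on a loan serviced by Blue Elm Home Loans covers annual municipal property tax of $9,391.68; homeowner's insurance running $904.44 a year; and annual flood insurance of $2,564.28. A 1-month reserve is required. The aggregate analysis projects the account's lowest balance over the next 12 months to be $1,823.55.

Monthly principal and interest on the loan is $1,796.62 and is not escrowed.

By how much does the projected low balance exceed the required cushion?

$751.85

Municipal property tax — $9,391.68 annually
Homeowner's insurance — $904.44 annually
Flood insurance — $2,564.28 annually
Yearly total = $9,391.68 + $904.44 + $2,564.28 = $12,860.40
Monthly escrow = $12,860.40 / 12 = $1,071.70
Cushion = 1 × $1,071.70 = $1,071.70
Excess over cushion: $1,823.55 − $1,071.70 = $751.85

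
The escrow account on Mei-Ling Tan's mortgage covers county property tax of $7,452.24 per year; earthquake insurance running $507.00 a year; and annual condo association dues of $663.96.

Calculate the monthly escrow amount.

$718.60

County property tax — $7,452.24/yr
Earthquake insurance — $507.00/yr
Condo association dues — $663.96/yr
Combined annual = $7,452.24 + $507.00 + $663.96 = $8,623.20
Per month = $8,623.20 / 12 = $718.60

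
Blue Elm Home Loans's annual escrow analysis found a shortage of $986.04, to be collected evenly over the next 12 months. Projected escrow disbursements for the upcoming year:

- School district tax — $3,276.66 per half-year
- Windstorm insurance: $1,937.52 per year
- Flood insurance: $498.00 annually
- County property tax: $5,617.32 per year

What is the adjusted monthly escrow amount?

$1,299.35

School district tax: $3,276.66 × 2 = $6,553.32 annually
Windstorm insurance: $1,937.52 annually
Flood insurance: $498.00 annually
County property tax: $5,617.32 annually
Yearly total = $6,553.32 + $1,937.52 + $498.00 + $5,617.32 = $14,606.16
Base monthly escrow = $14,606.16 / 12 = $1,217.18
Shortage spread = $986.04 ÷ 12 = $82.17/mo
Adjusted monthly = $1,217.18 + $82.17 = $1,299.35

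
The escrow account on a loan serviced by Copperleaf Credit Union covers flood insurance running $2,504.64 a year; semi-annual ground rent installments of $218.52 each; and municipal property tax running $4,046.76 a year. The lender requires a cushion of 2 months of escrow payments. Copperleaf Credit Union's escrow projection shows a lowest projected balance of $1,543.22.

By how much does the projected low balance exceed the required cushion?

Flood insurance: $2,504.64
Ground rent: $218.52 × 2 = $437.04
Municipal property tax: $4,046.76
Combined annual = $2,504.64 + $437.04 + $4,046.76 = $6,988.44
Per month = $6,988.44 ÷ 12 = $582.37
Required reserve = 2 × $582.37 = $1,164.74
Surplus = $1,543.22 − $1,164.74 = $378.48

$378.48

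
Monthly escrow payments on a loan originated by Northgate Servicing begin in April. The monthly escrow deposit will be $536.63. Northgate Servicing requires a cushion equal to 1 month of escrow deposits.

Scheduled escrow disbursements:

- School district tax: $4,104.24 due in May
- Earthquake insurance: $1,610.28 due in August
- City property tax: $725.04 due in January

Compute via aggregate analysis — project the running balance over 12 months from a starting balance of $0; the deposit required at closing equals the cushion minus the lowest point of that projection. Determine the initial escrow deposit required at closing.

Cushion = 1 × $536.63 = $536.63
Trial balance (start $0, +$536.63 each month, − disbursements):
  Apr: +$536.63 → $536.63
  May: +$536.63 − $4,104.24 → -$3,030.98
  Jun: +$536.63 → -$2,494.35
  Jul: +$536.63 → -$1,957.72
  Aug: +$536.63 − $1,610.28 → -$3,031.37
  Sep: +$536.63 → -$2,494.74
  Oct: +$536.63 → -$1,958.11
  Nov: +$536.63 → -$1,421.48
  Dec: +$536.63 → -$884.85
  Jan: +$536.63 − $725.04 → -$1,073.26
  Feb: +$536.63 → -$536.63
  Mar: +$536.63 → $0.00
Lowest trial balance = -$3,031.37 (Aug)
Initial deposit = cushion − low point = $536.63 − (-$3,031.37) = $3,568.00

$3,568.00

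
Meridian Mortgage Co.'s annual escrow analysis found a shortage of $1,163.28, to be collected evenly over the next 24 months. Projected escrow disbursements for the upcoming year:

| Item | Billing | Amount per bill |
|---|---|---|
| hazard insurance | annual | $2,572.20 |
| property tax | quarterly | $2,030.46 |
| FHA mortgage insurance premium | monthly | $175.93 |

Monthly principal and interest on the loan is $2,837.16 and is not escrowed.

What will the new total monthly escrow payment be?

Hazard insurance = $2,572.20/yr
Property tax = $2,030.46 × 4 = $8,121.84/yr
FHA mortgage insurance premium = $175.93 × 12 = $2,111.16/yr
Total per year = $12,805.20
Monthly escrow = $12,805.20 ÷ 12 = $1,067.10
Shortage spread = $1,163.28 ÷ 24 = $48.47/mo
New monthly escrow = $1,067.10 + $48.47 = $1,115.57

$1,115.57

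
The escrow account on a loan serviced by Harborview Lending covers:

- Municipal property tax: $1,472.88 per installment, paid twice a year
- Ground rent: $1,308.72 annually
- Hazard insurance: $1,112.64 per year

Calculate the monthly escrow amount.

$447.26

Municipal property tax — $1,472.88 × 2 = $2,945.76 annually
Ground rent — $1,308.72 annually
Hazard insurance — $1,112.64 annually
Combined annual = $2,945.76 + $1,308.72 + $1,112.64 = $5,367.12
Base monthly escrow = $5,367.12 ÷ 12 = $447.26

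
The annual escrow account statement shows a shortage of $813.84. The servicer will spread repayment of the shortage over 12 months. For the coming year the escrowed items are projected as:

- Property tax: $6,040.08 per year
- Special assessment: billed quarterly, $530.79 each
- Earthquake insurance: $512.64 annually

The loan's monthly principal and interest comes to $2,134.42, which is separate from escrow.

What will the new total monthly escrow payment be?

Property tax = $6,040.08 annually
Special assessment = $530.79 × 4 = $2,123.16 annually
Earthquake insurance = $512.64 annually
Combined annual = $8,675.88
Monthly = $8,675.88 ÷ 12 = $722.99
Shortage spread = $813.84 ÷ 12 = $67.82/mo
Adjusted monthly = $722.99 + $67.82 = $790.81

$790.81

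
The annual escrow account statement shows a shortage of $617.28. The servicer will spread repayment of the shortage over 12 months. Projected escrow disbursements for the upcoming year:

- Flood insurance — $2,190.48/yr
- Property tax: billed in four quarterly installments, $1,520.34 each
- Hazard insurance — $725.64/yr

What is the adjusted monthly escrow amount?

Flood insurance = $2,190.48 annually
Property tax = $1,520.34 × 4 = $6,081.36 annually
Hazard insurance = $725.64 annually
Total per year = $2,190.48 + $6,081.36 + $725.64 = $8,997.48
Monthly escrow = $8,997.48 / 12 = $749.79
Shortage per month = $617.28 / 12 = $51.44
New monthly escrow = $749.79 + $51.44 = $801.23

$801.23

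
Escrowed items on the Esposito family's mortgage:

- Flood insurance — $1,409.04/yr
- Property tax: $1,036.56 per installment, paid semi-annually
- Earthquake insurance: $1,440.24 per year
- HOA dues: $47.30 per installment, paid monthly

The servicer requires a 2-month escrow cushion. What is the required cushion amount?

Flood insurance — $1,409.04/yr
Property tax — $1,036.56 × 2 = $2,073.12/yr
Earthquake insurance — $1,440.24/yr
HOA dues — $47.30 × 12 = $567.60/yr
Annual escrow total = $1,409.04 + $2,073.12 + $1,440.24 + $567.60 = $5,490.00
Per month = $5,490.00 / 12 = $457.50
Required cushion = 2 × $457.50 = $915.00

$915.00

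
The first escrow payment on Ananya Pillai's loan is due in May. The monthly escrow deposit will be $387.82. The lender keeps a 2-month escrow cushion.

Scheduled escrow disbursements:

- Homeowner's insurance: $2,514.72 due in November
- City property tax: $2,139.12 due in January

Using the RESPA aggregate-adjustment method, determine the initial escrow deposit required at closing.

$1,939.10

Cushion = 2 × $387.82 = $775.64
Trial balance (start $0, +$387.82 each month, − disbursements):
  May: +$387.82 → $387.82
  Jun: +$387.82 → $775.64
  Jul: +$387.82 → $1,163.46
  Aug: +$387.82 → $1,551.28
  Sep: +$387.82 → $1,939.10
  Oct: +$387.82 → $2,326.92
  Nov: +$387.82 − $2,514.72 → $200.02
  Dec: +$387.82 → $587.84
  Jan: +$387.82 − $2,139.12 → -$1,163.46
  Feb: +$387.82 → -$775.64
  Mar: +$387.82 → -$387.82
  Apr: +$387.82 → $0.00
Lowest trial balance = -$1,163.46 (Jan)
Initial deposit = cushion − low point = $775.64 − (-$1,163.46) = $1,939.10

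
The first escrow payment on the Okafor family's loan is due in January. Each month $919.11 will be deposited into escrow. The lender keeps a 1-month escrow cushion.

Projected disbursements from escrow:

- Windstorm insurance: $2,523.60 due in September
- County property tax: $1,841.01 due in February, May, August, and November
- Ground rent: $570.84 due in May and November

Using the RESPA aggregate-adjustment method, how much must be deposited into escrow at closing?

$1,838.22

Cushion = 1 × $919.11 = $919.11
Trial balance (start $0, +$919.11 each month, − disbursements):
  Jan: +$919.11 → $919.11
  Feb: +$919.11 − $1,841.01 → -$2.79
  Mar: +$919.11 → $916.32
  Apr: +$919.11 → $1,835.43
  May: +$919.11 − $2,411.85 → $342.69
  Jun: +$919.11 → $1,261.80
  Jul: +$919.11 → $2,180.91
  Aug: +$919.11 − $1,841.01 → $1,259.01
  Sep: +$919.11 − $2,523.60 → -$345.48
  Oct: +$919.11 → $573.63
  Nov: +$919.11 − $2,411.85 → -$919.11
  Dec: +$919.11 → $0.00
Lowest trial balance = -$919.11 (Nov)
Initial deposit = cushion − low point = $919.11 − (-$919.11) = $1,838.22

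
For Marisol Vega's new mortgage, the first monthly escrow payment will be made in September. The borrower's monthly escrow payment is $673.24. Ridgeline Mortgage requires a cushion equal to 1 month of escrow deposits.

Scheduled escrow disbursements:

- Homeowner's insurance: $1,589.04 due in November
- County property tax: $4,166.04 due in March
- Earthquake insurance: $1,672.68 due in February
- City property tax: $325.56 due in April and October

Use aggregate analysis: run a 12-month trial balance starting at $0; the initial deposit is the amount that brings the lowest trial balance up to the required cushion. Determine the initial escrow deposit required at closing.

$3,713.88

Cushion = 1 × $673.24 = $673.24
Trial balance (start $0, +$673.24 each month, − disbursements):
  Sep: +$673.24 → $673.24
  Oct: +$673.24 − $325.56 → $1,020.92
  Nov: +$673.24 − $1,589.04 → $105.12
  Dec: +$673.24 → $778.36
  Jan: +$673.24 → $1,451.60
  Feb: +$673.24 − $1,672.68 → $452.16
  Mar: +$673.24 − $4,166.04 → -$3,040.64
  Apr: +$673.24 − $325.56 → -$2,692.96
  May: +$673.24 → -$2,019.72
  Jun: +$673.24 → -$1,346.48
  Jul: +$673.24 → -$673.24
  Aug: +$673.24 → $0.00
Lowest trial balance = -$3,040.64 (Mar)
Initial deposit = cushion − low point = $673.24 − (-$3,040.64) = $3,713.88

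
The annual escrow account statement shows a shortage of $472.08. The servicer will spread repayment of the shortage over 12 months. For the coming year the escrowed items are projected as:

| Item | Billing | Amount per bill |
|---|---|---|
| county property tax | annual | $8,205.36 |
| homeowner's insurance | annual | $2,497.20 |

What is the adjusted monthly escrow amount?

County property tax: $8,205.36 annually
Homeowner's insurance: $2,497.20 annually
Total annual escrow = $8,205.36 + $2,497.20 = $10,702.56
Per month = $10,702.56 / 12 = $891.88
Shortage spread = $472.08 ÷ 12 = $39.34/mo
New monthly escrow = $891.88 + $39.34 = $931.22

$931.22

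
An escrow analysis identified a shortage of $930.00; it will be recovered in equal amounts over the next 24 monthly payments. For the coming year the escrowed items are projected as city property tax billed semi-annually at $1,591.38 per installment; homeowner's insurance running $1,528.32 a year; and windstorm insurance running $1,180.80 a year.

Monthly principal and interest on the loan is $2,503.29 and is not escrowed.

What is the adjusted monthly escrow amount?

$529.74

City property tax — $1,591.38 × 2 = $3,182.76/yr
Homeowner's insurance — $1,528.32/yr
Windstorm insurance — $1,180.80/yr
Annual escrow total = $5,891.88
Monthly = $5,891.88 ÷ 12 = $490.99
Shortage spread = $930.00 ÷ 24 = $38.75/mo
New monthly escrow = $490.99 + $38.75 = $529.74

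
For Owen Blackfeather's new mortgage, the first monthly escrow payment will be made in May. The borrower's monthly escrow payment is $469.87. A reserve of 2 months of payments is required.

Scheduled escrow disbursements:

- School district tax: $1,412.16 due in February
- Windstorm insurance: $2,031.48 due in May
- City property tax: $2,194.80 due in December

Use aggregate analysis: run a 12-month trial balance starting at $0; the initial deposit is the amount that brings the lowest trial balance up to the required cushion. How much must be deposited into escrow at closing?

Cushion = 2 × $469.87 = $939.74
Trial balance (start $0, +$469.87 each month, − disbursements):
  May: +$469.87 − $2,031.48 → -$1,561.61
  Jun: +$469.87 → -$1,091.74
  Jul: +$469.87 → -$621.87
  Aug: +$469.87 → -$152.00
  Sep: +$469.87 → $317.87
  Oct: +$469.87 → $787.74
  Nov: +$469.87 → $1,257.61
  Dec: +$469.87 − $2,194.80 → -$467.32
  Jan: +$469.87 → $2.55
  Feb: +$469.87 − $1,412.16 → -$939.74
  Mar: +$469.87 → -$469.87
  Apr: +$469.87 → $0.00
Lowest trial balance = -$1,561.61 (May)
Initial deposit = cushion − low point = $939.74 − (-$1,561.61) = $2,501.35

$2,501.35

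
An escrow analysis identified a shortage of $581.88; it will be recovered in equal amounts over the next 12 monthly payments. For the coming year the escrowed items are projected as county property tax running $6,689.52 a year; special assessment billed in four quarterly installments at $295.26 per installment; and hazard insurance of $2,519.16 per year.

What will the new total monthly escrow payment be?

$914.30

County property tax = $6,689.52 annually
Special assessment = $295.26 × 4 = $1,181.04 annually
Hazard insurance = $2,519.16 annually
Annual escrow total = $6,689.52 + $1,181.04 + $2,519.16 = $10,389.72
Monthly = $10,389.72 ÷ 12 = $865.81
Shortage spread = $581.88 ÷ 12 = $48.49/mo
New monthly escrow = $865.81 + $48.49 = $914.30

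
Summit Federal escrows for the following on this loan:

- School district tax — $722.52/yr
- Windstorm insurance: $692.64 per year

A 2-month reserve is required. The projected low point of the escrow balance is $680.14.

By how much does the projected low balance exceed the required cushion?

$444.28

School district tax: $722.52 annually
Windstorm insurance: $692.64 annually
Yearly total = $1,415.16
Per month = $1,415.16 / 12 = $117.93
Cushion = 2 × $117.93 = $235.86
Surplus = $680.14 − $235.86 = $444.28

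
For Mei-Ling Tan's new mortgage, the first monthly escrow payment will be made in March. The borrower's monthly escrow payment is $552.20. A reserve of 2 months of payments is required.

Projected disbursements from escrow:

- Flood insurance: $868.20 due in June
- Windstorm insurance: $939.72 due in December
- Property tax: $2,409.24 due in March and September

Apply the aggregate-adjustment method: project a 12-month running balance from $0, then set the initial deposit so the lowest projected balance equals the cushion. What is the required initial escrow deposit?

Cushion = 2 × $552.20 = $1,104.40
Trial balance (start $0, +$552.20 each month, − disbursements):
  Mar: +$552.20 − $2,409.24 → -$1,857.04
  Apr: +$552.20 → -$1,304.84
  May: +$552.20 → -$752.64
  Jun: +$552.20 − $868.20 → -$1,068.64
  Jul: +$552.20 → -$516.44
  Aug: +$552.20 → $35.76
  Sep: +$552.20 − $2,409.24 → -$1,821.28
  Oct: +$552.20 → -$1,269.08
  Nov: +$552.20 → -$716.88
  Dec: +$552.20 − $939.72 → -$1,104.40
  Jan: +$552.20 → -$552.20
  Feb: +$552.20 → $0.00
Lowest trial balance = -$1,857.04 (Mar)
Initial deposit = cushion − low point = $1,104.40 − (-$1,857.04) = $2,961.44

$2,961.44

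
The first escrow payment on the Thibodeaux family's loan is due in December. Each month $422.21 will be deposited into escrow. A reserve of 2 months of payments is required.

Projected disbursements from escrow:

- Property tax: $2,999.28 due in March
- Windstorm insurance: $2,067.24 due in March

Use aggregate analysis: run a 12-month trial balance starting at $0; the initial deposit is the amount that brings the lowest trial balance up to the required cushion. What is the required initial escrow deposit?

$4,222.10

Cushion = 2 × $422.21 = $844.42
Trial balance (start $0, +$422.21 each month, − disbursements):
  Dec: +$422.21 → $422.21
  Jan: +$422.21 → $844.42
  Feb: +$422.21 → $1,266.63
  Mar: +$422.21 − $5,066.52 → -$3,377.68
  Apr: +$422.21 → -$2,955.47
  May: +$422.21 → -$2,533.26
  Jun: +$422.21 → -$2,111.05
  Jul: +$422.21 → -$1,688.84
  Aug: +$422.21 → -$1,266.63
  Sep: +$422.21 → -$844.42
  Oct: +$422.21 → -$422.21
  Nov: +$422.21 → $0.00
Lowest trial balance = -$3,377.68 (Mar)
Initial deposit = cushion − low point = $844.42 − (-$3,377.68) = $4,222.10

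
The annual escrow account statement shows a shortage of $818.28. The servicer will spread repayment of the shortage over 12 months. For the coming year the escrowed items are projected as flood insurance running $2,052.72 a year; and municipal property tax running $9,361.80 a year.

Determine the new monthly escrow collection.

$1,019.40

Flood insurance — $2,052.72 annually
Municipal property tax — $9,361.80 annually
Yearly total = $2,052.72 + $9,361.80 = $11,414.52
Monthly escrow = $11,414.52 ÷ 12 = $951.21
Shortage spread = $818.28 ÷ 12 = $68.19/mo
Adjusted monthly = $951.21 + $68.19 = $1,019.40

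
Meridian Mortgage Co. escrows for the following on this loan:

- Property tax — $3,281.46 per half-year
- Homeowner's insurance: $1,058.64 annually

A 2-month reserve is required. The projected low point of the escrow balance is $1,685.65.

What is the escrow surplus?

Property tax = $3,281.46 × 2 = $6,562.92 annually
Homeowner's insurance = $1,058.64 annually
Total per year = $6,562.92 + $1,058.64 = $7,621.56
Monthly = $7,621.56 ÷ 12 = $635.13
Required cushion = 2 × $635.13 = $1,270.26
Surplus = $1,685.65 − $1,270.26 = $415.39

$415.39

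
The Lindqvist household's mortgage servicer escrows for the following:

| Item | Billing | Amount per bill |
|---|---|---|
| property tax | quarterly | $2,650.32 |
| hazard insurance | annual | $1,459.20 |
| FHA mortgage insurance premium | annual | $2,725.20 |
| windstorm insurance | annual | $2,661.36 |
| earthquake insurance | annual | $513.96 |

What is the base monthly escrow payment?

Property tax: $2,650.32 × 4 = $10,601.28 per year
Hazard insurance: $1,459.20 per year
FHA mortgage insurance premium: $2,725.20 per year
Windstorm insurance: $2,661.36 per year
Earthquake insurance: $513.96 per year
Annual escrow total = $17,961.00
Monthly escrow = $17,961.00 ÷ 12 = $1,496.75

$1,496.75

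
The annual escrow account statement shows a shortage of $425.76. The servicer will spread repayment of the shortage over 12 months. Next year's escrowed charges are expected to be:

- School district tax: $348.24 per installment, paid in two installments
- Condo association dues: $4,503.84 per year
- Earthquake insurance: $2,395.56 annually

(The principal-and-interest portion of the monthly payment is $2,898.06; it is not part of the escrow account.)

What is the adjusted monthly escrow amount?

$668.47

School district tax = $348.24 × 2 = $696.48/yr
Condo association dues = $4,503.84/yr
Earthquake insurance = $2,395.56/yr
Yearly total = $696.48 + $4,503.84 + $2,395.56 = $7,595.88
Monthly = $7,595.88 / 12 = $632.99
Shortage spread = $425.76 / 12 = $35.48/mo
New monthly escrow = $632.99 + $35.48 = $668.47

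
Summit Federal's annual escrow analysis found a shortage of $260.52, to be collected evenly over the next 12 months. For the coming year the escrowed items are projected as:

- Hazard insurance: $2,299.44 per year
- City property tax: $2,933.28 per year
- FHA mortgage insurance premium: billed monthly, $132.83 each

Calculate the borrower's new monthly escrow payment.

Hazard insurance = $2,299.44 per year
City property tax = $2,933.28 per year
FHA mortgage insurance premium = $132.83 × 12 = $1,593.96 per year
Annual escrow total = $2,299.44 + $2,933.28 + $1,593.96 = $6,826.68
Per month = $6,826.68 ÷ 12 = $568.89
Shortage per month = $260.52 / 12 = $21.71
New monthly escrow = $568.89 + $21.71 = $590.60

$590.60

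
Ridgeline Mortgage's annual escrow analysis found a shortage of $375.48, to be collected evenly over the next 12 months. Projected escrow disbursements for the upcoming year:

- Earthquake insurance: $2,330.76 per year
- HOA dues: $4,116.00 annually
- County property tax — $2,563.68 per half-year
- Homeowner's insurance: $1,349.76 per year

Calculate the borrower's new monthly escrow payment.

$1,108.28

Earthquake insurance — $2,330.76 annually
HOA dues — $4,116.00 annually
County property tax — $2,563.68 × 2 = $5,127.36 annually
Homeowner's insurance — $1,349.76 annually
Total per year = $2,330.76 + $4,116.00 + $5,127.36 + $1,349.76 = $12,923.88
Monthly escrow = $12,923.88 / 12 = $1,076.99
Shortage spread = $375.48 ÷ 12 = $31.29/mo
Adjusted monthly = $1,076.99 + $31.29 = $1,108.28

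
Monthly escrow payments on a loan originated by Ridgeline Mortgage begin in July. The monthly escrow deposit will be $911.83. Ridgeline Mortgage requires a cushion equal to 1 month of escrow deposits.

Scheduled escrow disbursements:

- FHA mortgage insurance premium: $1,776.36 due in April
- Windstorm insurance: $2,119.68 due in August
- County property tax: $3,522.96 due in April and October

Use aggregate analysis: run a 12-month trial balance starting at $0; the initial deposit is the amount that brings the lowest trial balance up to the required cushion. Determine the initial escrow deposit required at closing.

$2,907.15

Cushion = 1 × $911.83 = $911.83
Trial balance (start $0, +$911.83 each month, − disbursements):
  Jul: +$911.83 → $911.83
  Aug: +$911.83 − $2,119.68 → -$296.02
  Sep: +$911.83 → $615.81
  Oct: +$911.83 − $3,522.96 → -$1,995.32
  Nov: +$911.83 → -$1,083.49
  Dec: +$911.83 → -$171.66
  Jan: +$911.83 → $740.17
  Feb: +$911.83 → $1,652.00
  Mar: +$911.83 → $2,563.83
  Apr: +$911.83 − $5,299.32 → -$1,823.66
  May: +$911.83 → -$911.83
  Jun: +$911.83 → $0.00
Lowest trial balance = -$1,995.32 (Oct)
Initial deposit = cushion − low point = $911.83 − (-$1,995.32) = $2,907.15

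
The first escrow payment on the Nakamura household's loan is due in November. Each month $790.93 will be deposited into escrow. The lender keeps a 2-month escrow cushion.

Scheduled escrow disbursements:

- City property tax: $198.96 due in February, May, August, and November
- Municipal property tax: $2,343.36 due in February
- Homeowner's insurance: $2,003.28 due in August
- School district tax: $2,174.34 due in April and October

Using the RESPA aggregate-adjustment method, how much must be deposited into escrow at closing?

$1,751.90

Cushion = 2 × $790.93 = $1,581.86
Trial balance (start $0, +$790.93 each month, − disbursements):
  Nov: +$790.93 − $198.96 → $591.97
  Dec: +$790.93 → $1,382.90
  Jan: +$790.93 → $2,173.83
  Feb: +$790.93 − $2,542.32 → $422.44
  Mar: +$790.93 → $1,213.37
  Apr: +$790.93 − $2,174.34 → -$170.04
  May: +$790.93 − $198.96 → $421.93
  Jun: +$790.93 → $1,212.86
  Jul: +$790.93 → $2,003.79
  Aug: +$790.93 − $2,202.24 → $592.48
  Sep: +$790.93 → $1,383.41
  Oct: +$790.93 − $2,174.34 → $0.00
Lowest trial balance = -$170.04 (Apr)
Initial deposit = cushion − low point = $1,581.86 − (-$170.04) = $1,751.90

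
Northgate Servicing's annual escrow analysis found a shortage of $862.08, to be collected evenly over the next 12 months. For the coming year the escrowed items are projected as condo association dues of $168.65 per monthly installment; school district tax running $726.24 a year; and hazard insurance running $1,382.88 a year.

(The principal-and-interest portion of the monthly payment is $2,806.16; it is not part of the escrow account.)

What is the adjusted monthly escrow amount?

Condo association dues = $168.65 × 12 = $2,023.80 per year
School district tax = $726.24 per year
Hazard insurance = $1,382.88 per year
Annual escrow total = $2,023.80 + $726.24 + $1,382.88 = $4,132.92
Base monthly escrow = $4,132.92 / 12 = $344.41
Shortage per month = $862.08 ÷ 12 = $71.84
New monthly escrow = $344.41 + $71.84 = $416.25

$416.25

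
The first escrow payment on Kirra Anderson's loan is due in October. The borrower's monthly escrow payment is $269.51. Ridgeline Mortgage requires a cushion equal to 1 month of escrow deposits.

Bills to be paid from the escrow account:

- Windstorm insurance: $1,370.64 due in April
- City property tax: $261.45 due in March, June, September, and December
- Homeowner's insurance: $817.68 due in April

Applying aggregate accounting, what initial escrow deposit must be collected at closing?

$1,094.16

Cushion = 1 × $269.51 = $269.51
Trial balance (start $0, +$269.51 each month, − disbursements):
  Oct: +$269.51 → $269.51
  Nov: +$269.51 → $539.02
  Dec: +$269.51 − $261.45 → $547.08
  Jan: +$269.51 → $816.59
  Feb: +$269.51 → $1,086.10
  Mar: +$269.51 − $261.45 → $1,094.16
  Apr: +$269.51 − $2,188.32 → -$824.65
  May: +$269.51 → -$555.14
  Jun: +$269.51 − $261.45 → -$547.08
  Jul: +$269.51 → -$277.57
  Aug: +$269.51 → -$8.06
  Sep: +$269.51 − $261.45 → $0.00
Lowest trial balance = -$824.65 (Apr)
Initial deposit = cushion − low point = $269.51 − (-$824.65) = $1,094.16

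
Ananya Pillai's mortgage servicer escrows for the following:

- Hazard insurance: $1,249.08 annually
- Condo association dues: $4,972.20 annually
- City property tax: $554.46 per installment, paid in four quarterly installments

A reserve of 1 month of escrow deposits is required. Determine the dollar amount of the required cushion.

$703.26

Hazard insurance: $1,249.08 annually
Condo association dues: $4,972.20 annually
City property tax: $554.46 × 4 = $2,217.84 annually
Total annual escrow = $8,439.12
Per month = $8,439.12 ÷ 12 = $703.26
Required cushion = 1 × $703.26 = $703.26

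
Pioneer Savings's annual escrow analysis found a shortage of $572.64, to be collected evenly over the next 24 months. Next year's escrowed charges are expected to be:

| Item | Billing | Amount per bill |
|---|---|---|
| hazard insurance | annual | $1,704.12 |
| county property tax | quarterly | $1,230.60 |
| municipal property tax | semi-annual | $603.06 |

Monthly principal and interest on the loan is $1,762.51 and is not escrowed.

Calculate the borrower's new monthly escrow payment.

Hazard insurance = $1,704.12 per year
County property tax = $1,230.60 × 4 = $4,922.40 per year
Municipal property tax = $603.06 × 2 = $1,206.12 per year
Yearly total = $7,832.64
Base monthly escrow = $7,832.64 / 12 = $652.72
Shortage per month = $572.64 / 24 = $23.86
Adjusted monthly = $652.72 + $23.86 = $676.58

$676.58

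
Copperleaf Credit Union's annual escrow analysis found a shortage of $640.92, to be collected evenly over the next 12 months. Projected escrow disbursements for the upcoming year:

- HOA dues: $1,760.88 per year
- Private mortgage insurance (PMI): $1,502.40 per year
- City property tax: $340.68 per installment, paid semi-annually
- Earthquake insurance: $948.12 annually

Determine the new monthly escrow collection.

HOA dues = $1,760.88/yr
Private mortgage insurance (PMI) = $1,502.40/yr
City property tax = $340.68 × 2 = $681.36/yr
Earthquake insurance = $948.12/yr
Yearly total = $1,760.88 + $1,502.40 + $681.36 + $948.12 = $4,892.76
Monthly = $4,892.76 ÷ 12 = $407.73
Shortage per month = $640.92 / 12 = $53.41
Adjusted monthly = $407.73 + $53.41 = $461.14

$461.14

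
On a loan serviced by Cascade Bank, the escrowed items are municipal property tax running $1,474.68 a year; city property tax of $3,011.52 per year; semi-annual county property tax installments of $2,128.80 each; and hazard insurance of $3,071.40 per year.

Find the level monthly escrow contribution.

$984.60

Municipal property tax: $1,474.68 per year
City property tax: $3,011.52 per year
County property tax: $2,128.80 × 2 = $4,257.60 per year
Hazard insurance: $3,071.40 per year
Combined annual = $1,474.68 + $3,011.52 + $4,257.60 + $3,071.40 = $11,815.20
Base monthly escrow = $11,815.20 / 12 = $984.60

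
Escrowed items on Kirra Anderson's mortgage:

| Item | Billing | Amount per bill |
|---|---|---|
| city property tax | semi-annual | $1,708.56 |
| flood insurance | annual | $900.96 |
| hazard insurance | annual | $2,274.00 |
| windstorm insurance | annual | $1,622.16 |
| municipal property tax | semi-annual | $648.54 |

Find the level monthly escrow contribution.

$792.61

City property tax — $1,708.56 × 2 = $3,417.12 per year
Flood insurance — $900.96 per year
Hazard insurance — $2,274.00 per year
Windstorm insurance — $1,622.16 per year
Municipal property tax — $648.54 × 2 = $1,297.08 per year
Yearly total = $3,417.12 + $900.96 + $2,274.00 + $1,622.16 + $1,297.08 = $9,511.32
Monthly escrow = $9,511.32 ÷ 12 = $792.61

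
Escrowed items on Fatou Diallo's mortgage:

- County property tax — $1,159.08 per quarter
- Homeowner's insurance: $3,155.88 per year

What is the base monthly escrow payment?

County property tax: $1,159.08 × 4 = $4,636.32 annually
Homeowner's insurance: $3,155.88 annually
Yearly total = $4,636.32 + $3,155.88 = $7,792.20
Monthly = $7,792.20 / 12 = $649.35

$649.35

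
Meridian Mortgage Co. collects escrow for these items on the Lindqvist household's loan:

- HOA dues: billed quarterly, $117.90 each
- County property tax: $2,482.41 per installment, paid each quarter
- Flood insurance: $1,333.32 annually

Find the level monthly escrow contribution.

$977.88

HOA dues — $117.90 × 4 = $471.60
County property tax — $2,482.41 × 4 = $9,929.64
Flood insurance — $1,333.32
Annual escrow total = $471.60 + $9,929.64 + $1,333.32 = $11,734.56
Per month = $11,734.56 / 12 = $977.88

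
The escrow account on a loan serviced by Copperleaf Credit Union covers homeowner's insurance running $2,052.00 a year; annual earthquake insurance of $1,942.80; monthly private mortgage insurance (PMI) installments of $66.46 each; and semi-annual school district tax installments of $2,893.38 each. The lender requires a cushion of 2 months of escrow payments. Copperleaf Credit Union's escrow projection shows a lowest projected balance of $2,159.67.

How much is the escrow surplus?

Homeowner's insurance = $2,052.00/yr
Earthquake insurance = $1,942.80/yr
Private mortgage insurance (PMI) = $66.46 × 12 = $797.52/yr
School district tax = $2,893.38 × 2 = $5,786.76/yr
Combined annual = $2,052.00 + $1,942.80 + $797.52 + $5,786.76 = $10,579.08
Per month = $10,579.08 ÷ 12 = $881.59
Required reserve = 2 × $881.59 = $1,763.18
Surplus = $2,159.67 − $1,763.18 = $396.49

$396.49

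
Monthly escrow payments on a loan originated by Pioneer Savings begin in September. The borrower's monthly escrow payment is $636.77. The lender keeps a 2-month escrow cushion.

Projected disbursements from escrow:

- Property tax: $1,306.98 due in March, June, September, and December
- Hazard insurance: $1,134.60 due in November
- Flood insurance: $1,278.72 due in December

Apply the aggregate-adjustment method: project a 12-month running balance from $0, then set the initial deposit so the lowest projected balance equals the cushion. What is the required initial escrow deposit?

$3,753.74

Cushion = 2 × $636.77 = $1,273.54
Trial balance (start $0, +$636.77 each month, − disbursements):
  Sep: +$636.77 − $1,306.98 → -$670.21
  Oct: +$636.77 → -$33.44
  Nov: +$636.77 − $1,134.60 → -$531.27
  Dec: +$636.77 − $2,585.70 → -$2,480.20
  Jan: +$636.77 → -$1,843.43
  Feb: +$636.77 → -$1,206.66
  Mar: +$636.77 − $1,306.98 → -$1,876.87
  Apr: +$636.77 → -$1,240.10
  May: +$636.77 → -$603.33
  Jun: +$636.77 − $1,306.98 → -$1,273.54
  Jul: +$636.77 → -$636.77
  Aug: +$636.77 → $0.00
Lowest trial balance = -$2,480.20 (Dec)
Initial deposit = cushion − low point = $1,273.54 − (-$2,480.20) = $3,753.74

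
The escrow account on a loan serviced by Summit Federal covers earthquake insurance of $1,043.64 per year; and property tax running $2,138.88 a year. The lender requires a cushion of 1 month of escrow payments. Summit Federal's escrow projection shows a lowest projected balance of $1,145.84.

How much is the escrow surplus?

Earthquake insurance: $1,043.64/yr
Property tax: $2,138.88/yr
Yearly total = $3,182.52
Monthly = $3,182.52 / 12 = $265.21
Required reserve = 1 × $265.21 = $265.21
Excess over cushion: $1,145.84 − $265.21 = $880.63

$880.63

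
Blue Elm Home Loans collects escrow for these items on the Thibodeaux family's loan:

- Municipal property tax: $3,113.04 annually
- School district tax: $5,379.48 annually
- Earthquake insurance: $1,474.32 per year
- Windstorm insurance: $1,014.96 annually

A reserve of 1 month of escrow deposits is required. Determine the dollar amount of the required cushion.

Municipal property tax: $3,113.04 annually
School district tax: $5,379.48 annually
Earthquake insurance: $1,474.32 annually
Windstorm insurance: $1,014.96 annually
Yearly total = $3,113.04 + $5,379.48 + $1,474.32 + $1,014.96 = $10,981.80
Per month = $10,981.80 / 12 = $915.15
Reserve = 1 × $915.15 = $915.15

$915.15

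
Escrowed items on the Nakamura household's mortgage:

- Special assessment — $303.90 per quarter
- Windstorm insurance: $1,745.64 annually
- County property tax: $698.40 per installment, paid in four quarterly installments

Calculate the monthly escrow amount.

$479.57

Special assessment — $303.90 × 4 = $1,215.60
Windstorm insurance — $1,745.64
County property tax — $698.40 × 4 = $2,793.60
Total per year = $5,754.84
Per month = $5,754.84 ÷ 12 = $479.57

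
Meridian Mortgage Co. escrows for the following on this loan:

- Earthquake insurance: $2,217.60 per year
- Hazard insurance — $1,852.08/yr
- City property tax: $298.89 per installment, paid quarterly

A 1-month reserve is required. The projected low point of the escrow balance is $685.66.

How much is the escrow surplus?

Earthquake insurance: $2,217.60/yr
Hazard insurance: $1,852.08/yr
City property tax: $298.89 × 4 = $1,195.56/yr
Total per year = $2,217.60 + $1,852.08 + $1,195.56 = $5,265.24
Base monthly escrow = $5,265.24 / 12 = $438.77
Required cushion = 1 × $438.77 = $438.77
Surplus = $685.66 − $438.77 = $246.89

$246.89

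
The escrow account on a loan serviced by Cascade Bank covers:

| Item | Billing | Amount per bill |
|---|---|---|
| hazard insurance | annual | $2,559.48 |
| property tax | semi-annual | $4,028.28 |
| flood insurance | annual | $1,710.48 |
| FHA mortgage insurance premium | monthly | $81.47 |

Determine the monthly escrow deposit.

$1,108.68

Hazard insurance: $2,559.48 per year
Property tax: $4,028.28 × 2 = $8,056.56 per year
Flood insurance: $1,710.48 per year
FHA mortgage insurance premium: $81.47 × 12 = $977.64 per year
Total annual escrow = $2,559.48 + $8,056.56 + $1,710.48 + $977.64 = $13,304.16
Monthly = $13,304.16 / 12 = $1,108.68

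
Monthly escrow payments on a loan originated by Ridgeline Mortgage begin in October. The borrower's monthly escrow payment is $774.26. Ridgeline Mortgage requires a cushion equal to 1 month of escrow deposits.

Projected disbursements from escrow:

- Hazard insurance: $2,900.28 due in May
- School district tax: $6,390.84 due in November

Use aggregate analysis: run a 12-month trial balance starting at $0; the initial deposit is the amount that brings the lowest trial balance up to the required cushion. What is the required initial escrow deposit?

$5,616.58

Cushion = 1 × $774.26 = $774.26
Trial balance (start $0, +$774.26 each month, − disbursements):
  Oct: +$774.26 → $774.26
  Nov: +$774.26 − $6,390.84 → -$4,842.32
  Dec: +$774.26 → -$4,068.06
  Jan: +$774.26 → -$3,293.80
  Feb: +$774.26 → -$2,519.54
  Mar: +$774.26 → -$1,745.28
  Apr: +$774.26 → -$971.02
  May: +$774.26 − $2,900.28 → -$3,097.04
  Jun: +$774.26 → -$2,322.78
  Jul: +$774.26 → -$1,548.52
  Aug: +$774.26 → -$774.26
  Sep: +$774.26 → $0.00
Lowest trial balance = -$4,842.32 (Nov)
Initial deposit = cushion − low point = $774.26 − (-$4,842.32) = $5,616.58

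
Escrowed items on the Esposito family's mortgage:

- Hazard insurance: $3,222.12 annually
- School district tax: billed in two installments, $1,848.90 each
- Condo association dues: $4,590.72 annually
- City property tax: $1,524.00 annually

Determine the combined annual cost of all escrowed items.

Hazard insurance: $3,222.12 annually
School district tax: $1,848.90 × 2 = $3,697.80 annually
Condo association dues: $4,590.72 annually
City property tax: $1,524.00 annually
Total per year = $3,222.12 + $3,697.80 + $4,590.72 + $1,524.00 = $13,034.64

$13,034.64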